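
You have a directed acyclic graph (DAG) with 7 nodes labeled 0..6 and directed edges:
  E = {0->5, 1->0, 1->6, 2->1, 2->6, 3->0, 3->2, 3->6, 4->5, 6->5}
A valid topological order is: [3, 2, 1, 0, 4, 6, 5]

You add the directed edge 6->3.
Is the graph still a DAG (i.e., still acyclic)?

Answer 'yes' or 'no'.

Given toposort: [3, 2, 1, 0, 4, 6, 5]
Position of 6: index 5; position of 3: index 0
New edge 6->3: backward (u after v in old order)
Backward edge: old toposort is now invalid. Check if this creates a cycle.
Does 3 already reach 6? Reachable from 3: [0, 1, 2, 3, 5, 6]. YES -> cycle!
Still a DAG? no

Answer: no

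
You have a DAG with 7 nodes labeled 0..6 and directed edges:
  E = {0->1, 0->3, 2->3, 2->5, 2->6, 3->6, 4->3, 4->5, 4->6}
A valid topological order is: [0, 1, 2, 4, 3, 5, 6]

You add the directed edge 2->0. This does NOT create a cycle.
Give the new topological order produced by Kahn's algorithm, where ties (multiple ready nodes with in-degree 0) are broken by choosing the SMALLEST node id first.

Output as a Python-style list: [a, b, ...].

Old toposort: [0, 1, 2, 4, 3, 5, 6]
Added edge: 2->0
Position of 2 (2) > position of 0 (0). Must reorder: 2 must now come before 0.
Run Kahn's algorithm (break ties by smallest node id):
  initial in-degrees: [1, 1, 0, 3, 0, 2, 3]
  ready (indeg=0): [2, 4]
  pop 2: indeg[0]->0; indeg[3]->2; indeg[5]->1; indeg[6]->2 | ready=[0, 4] | order so far=[2]
  pop 0: indeg[1]->0; indeg[3]->1 | ready=[1, 4] | order so far=[2, 0]
  pop 1: no out-edges | ready=[4] | order so far=[2, 0, 1]
  pop 4: indeg[3]->0; indeg[5]->0; indeg[6]->1 | ready=[3, 5] | order so far=[2, 0, 1, 4]
  pop 3: indeg[6]->0 | ready=[5, 6] | order so far=[2, 0, 1, 4, 3]
  pop 5: no out-edges | ready=[6] | order so far=[2, 0, 1, 4, 3, 5]
  pop 6: no out-edges | ready=[] | order so far=[2, 0, 1, 4, 3, 5, 6]
  Result: [2, 0, 1, 4, 3, 5, 6]

Answer: [2, 0, 1, 4, 3, 5, 6]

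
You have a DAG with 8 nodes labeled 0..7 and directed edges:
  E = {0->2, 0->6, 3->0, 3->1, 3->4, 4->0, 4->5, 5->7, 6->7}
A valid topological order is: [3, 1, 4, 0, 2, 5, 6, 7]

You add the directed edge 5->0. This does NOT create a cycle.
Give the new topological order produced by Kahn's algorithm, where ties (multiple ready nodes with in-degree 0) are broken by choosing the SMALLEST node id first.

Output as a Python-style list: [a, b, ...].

Old toposort: [3, 1, 4, 0, 2, 5, 6, 7]
Added edge: 5->0
Position of 5 (5) > position of 0 (3). Must reorder: 5 must now come before 0.
Run Kahn's algorithm (break ties by smallest node id):
  initial in-degrees: [3, 1, 1, 0, 1, 1, 1, 2]
  ready (indeg=0): [3]
  pop 3: indeg[0]->2; indeg[1]->0; indeg[4]->0 | ready=[1, 4] | order so far=[3]
  pop 1: no out-edges | ready=[4] | order so far=[3, 1]
  pop 4: indeg[0]->1; indeg[5]->0 | ready=[5] | order so far=[3, 1, 4]
  pop 5: indeg[0]->0; indeg[7]->1 | ready=[0] | order so far=[3, 1, 4, 5]
  pop 0: indeg[2]->0; indeg[6]->0 | ready=[2, 6] | order so far=[3, 1, 4, 5, 0]
  pop 2: no out-edges | ready=[6] | order so far=[3, 1, 4, 5, 0, 2]
  pop 6: indeg[7]->0 | ready=[7] | order so far=[3, 1, 4, 5, 0, 2, 6]
  pop 7: no out-edges | ready=[] | order so far=[3, 1, 4, 5, 0, 2, 6, 7]
  Result: [3, 1, 4, 5, 0, 2, 6, 7]

Answer: [3, 1, 4, 5, 0, 2, 6, 7]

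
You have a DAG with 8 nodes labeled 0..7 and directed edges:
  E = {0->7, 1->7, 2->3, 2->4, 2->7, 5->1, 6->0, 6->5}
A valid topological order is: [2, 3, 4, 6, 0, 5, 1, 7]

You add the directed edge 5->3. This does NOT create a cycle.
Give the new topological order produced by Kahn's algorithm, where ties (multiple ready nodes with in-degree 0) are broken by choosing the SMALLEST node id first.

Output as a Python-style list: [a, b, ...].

Old toposort: [2, 3, 4, 6, 0, 5, 1, 7]
Added edge: 5->3
Position of 5 (5) > position of 3 (1). Must reorder: 5 must now come before 3.
Run Kahn's algorithm (break ties by smallest node id):
  initial in-degrees: [1, 1, 0, 2, 1, 1, 0, 3]
  ready (indeg=0): [2, 6]
  pop 2: indeg[3]->1; indeg[4]->0; indeg[7]->2 | ready=[4, 6] | order so far=[2]
  pop 4: no out-edges | ready=[6] | order so far=[2, 4]
  pop 6: indeg[0]->0; indeg[5]->0 | ready=[0, 5] | order so far=[2, 4, 6]
  pop 0: indeg[7]->1 | ready=[5] | order so far=[2, 4, 6, 0]
  pop 5: indeg[1]->0; indeg[3]->0 | ready=[1, 3] | order so far=[2, 4, 6, 0, 5]
  pop 1: indeg[7]->0 | ready=[3, 7] | order so far=[2, 4, 6, 0, 5, 1]
  pop 3: no out-edges | ready=[7] | order so far=[2, 4, 6, 0, 5, 1, 3]
  pop 7: no out-edges | ready=[] | order so far=[2, 4, 6, 0, 5, 1, 3, 7]
  Result: [2, 4, 6, 0, 5, 1, 3, 7]

Answer: [2, 4, 6, 0, 5, 1, 3, 7]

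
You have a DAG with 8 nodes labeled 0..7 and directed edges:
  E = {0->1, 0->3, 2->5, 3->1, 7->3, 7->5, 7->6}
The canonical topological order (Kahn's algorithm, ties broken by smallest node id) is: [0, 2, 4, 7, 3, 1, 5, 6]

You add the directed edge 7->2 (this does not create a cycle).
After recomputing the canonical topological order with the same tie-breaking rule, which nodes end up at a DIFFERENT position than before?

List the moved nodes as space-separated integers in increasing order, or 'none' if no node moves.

Answer: 2 4 7

Derivation:
Old toposort: [0, 2, 4, 7, 3, 1, 5, 6]
Added edge 7->2
Recompute Kahn (smallest-id tiebreak):
  initial in-degrees: [0, 2, 1, 2, 0, 2, 1, 0]
  ready (indeg=0): [0, 4, 7]
  pop 0: indeg[1]->1; indeg[3]->1 | ready=[4, 7] | order so far=[0]
  pop 4: no out-edges | ready=[7] | order so far=[0, 4]
  pop 7: indeg[2]->0; indeg[3]->0; indeg[5]->1; indeg[6]->0 | ready=[2, 3, 6] | order so far=[0, 4, 7]
  pop 2: indeg[5]->0 | ready=[3, 5, 6] | order so far=[0, 4, 7, 2]
  pop 3: indeg[1]->0 | ready=[1, 5, 6] | order so far=[0, 4, 7, 2, 3]
  pop 1: no out-edges | ready=[5, 6] | order so far=[0, 4, 7, 2, 3, 1]
  pop 5: no out-edges | ready=[6] | order so far=[0, 4, 7, 2, 3, 1, 5]
  pop 6: no out-edges | ready=[] | order so far=[0, 4, 7, 2, 3, 1, 5, 6]
New canonical toposort: [0, 4, 7, 2, 3, 1, 5, 6]
Compare positions:
  Node 0: index 0 -> 0 (same)
  Node 1: index 5 -> 5 (same)
  Node 2: index 1 -> 3 (moved)
  Node 3: index 4 -> 4 (same)
  Node 4: index 2 -> 1 (moved)
  Node 5: index 6 -> 6 (same)
  Node 6: index 7 -> 7 (same)
  Node 7: index 3 -> 2 (moved)
Nodes that changed position: 2 4 7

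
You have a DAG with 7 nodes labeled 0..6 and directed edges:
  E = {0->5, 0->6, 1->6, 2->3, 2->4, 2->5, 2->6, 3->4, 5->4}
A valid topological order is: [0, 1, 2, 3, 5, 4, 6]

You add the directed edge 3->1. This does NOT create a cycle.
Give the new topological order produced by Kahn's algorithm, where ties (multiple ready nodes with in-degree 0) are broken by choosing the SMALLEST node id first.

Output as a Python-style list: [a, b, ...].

Old toposort: [0, 1, 2, 3, 5, 4, 6]
Added edge: 3->1
Position of 3 (3) > position of 1 (1). Must reorder: 3 must now come before 1.
Run Kahn's algorithm (break ties by smallest node id):
  initial in-degrees: [0, 1, 0, 1, 3, 2, 3]
  ready (indeg=0): [0, 2]
  pop 0: indeg[5]->1; indeg[6]->2 | ready=[2] | order so far=[0]
  pop 2: indeg[3]->0; indeg[4]->2; indeg[5]->0; indeg[6]->1 | ready=[3, 5] | order so far=[0, 2]
  pop 3: indeg[1]->0; indeg[4]->1 | ready=[1, 5] | order so far=[0, 2, 3]
  pop 1: indeg[6]->0 | ready=[5, 6] | order so far=[0, 2, 3, 1]
  pop 5: indeg[4]->0 | ready=[4, 6] | order so far=[0, 2, 3, 1, 5]
  pop 4: no out-edges | ready=[6] | order so far=[0, 2, 3, 1, 5, 4]
  pop 6: no out-edges | ready=[] | order so far=[0, 2, 3, 1, 5, 4, 6]
  Result: [0, 2, 3, 1, 5, 4, 6]

Answer: [0, 2, 3, 1, 5, 4, 6]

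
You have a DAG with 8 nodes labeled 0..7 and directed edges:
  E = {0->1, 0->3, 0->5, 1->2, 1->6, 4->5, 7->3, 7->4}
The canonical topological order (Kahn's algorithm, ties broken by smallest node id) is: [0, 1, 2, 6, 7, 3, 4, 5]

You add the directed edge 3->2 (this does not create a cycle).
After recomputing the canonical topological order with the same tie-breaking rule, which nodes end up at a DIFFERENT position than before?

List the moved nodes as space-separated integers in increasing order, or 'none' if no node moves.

Old toposort: [0, 1, 2, 6, 7, 3, 4, 5]
Added edge 3->2
Recompute Kahn (smallest-id tiebreak):
  initial in-degrees: [0, 1, 2, 2, 1, 2, 1, 0]
  ready (indeg=0): [0, 7]
  pop 0: indeg[1]->0; indeg[3]->1; indeg[5]->1 | ready=[1, 7] | order so far=[0]
  pop 1: indeg[2]->1; indeg[6]->0 | ready=[6, 7] | order so far=[0, 1]
  pop 6: no out-edges | ready=[7] | order so far=[0, 1, 6]
  pop 7: indeg[3]->0; indeg[4]->0 | ready=[3, 4] | order so far=[0, 1, 6, 7]
  pop 3: indeg[2]->0 | ready=[2, 4] | order so far=[0, 1, 6, 7, 3]
  pop 2: no out-edges | ready=[4] | order so far=[0, 1, 6, 7, 3, 2]
  pop 4: indeg[5]->0 | ready=[5] | order so far=[0, 1, 6, 7, 3, 2, 4]
  pop 5: no out-edges | ready=[] | order so far=[0, 1, 6, 7, 3, 2, 4, 5]
New canonical toposort: [0, 1, 6, 7, 3, 2, 4, 5]
Compare positions:
  Node 0: index 0 -> 0 (same)
  Node 1: index 1 -> 1 (same)
  Node 2: index 2 -> 5 (moved)
  Node 3: index 5 -> 4 (moved)
  Node 4: index 6 -> 6 (same)
  Node 5: index 7 -> 7 (same)
  Node 6: index 3 -> 2 (moved)
  Node 7: index 4 -> 3 (moved)
Nodes that changed position: 2 3 6 7

Answer: 2 3 6 7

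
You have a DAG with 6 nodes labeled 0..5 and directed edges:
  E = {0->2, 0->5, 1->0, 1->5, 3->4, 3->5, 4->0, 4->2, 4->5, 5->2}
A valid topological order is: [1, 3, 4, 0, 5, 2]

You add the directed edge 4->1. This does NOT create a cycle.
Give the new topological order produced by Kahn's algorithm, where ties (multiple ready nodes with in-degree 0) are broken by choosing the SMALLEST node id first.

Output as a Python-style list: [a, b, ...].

Old toposort: [1, 3, 4, 0, 5, 2]
Added edge: 4->1
Position of 4 (2) > position of 1 (0). Must reorder: 4 must now come before 1.
Run Kahn's algorithm (break ties by smallest node id):
  initial in-degrees: [2, 1, 3, 0, 1, 4]
  ready (indeg=0): [3]
  pop 3: indeg[4]->0; indeg[5]->3 | ready=[4] | order so far=[3]
  pop 4: indeg[0]->1; indeg[1]->0; indeg[2]->2; indeg[5]->2 | ready=[1] | order so far=[3, 4]
  pop 1: indeg[0]->0; indeg[5]->1 | ready=[0] | order so far=[3, 4, 1]
  pop 0: indeg[2]->1; indeg[5]->0 | ready=[5] | order so far=[3, 4, 1, 0]
  pop 5: indeg[2]->0 | ready=[2] | order so far=[3, 4, 1, 0, 5]
  pop 2: no out-edges | ready=[] | order so far=[3, 4, 1, 0, 5, 2]
  Result: [3, 4, 1, 0, 5, 2]

Answer: [3, 4, 1, 0, 5, 2]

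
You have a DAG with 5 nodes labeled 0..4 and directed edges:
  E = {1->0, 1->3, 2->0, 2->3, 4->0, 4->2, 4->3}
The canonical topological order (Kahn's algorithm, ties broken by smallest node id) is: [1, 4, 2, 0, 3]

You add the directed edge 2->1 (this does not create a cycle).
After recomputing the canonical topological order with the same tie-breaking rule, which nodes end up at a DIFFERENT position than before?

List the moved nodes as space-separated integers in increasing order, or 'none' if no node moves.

Answer: 1 2 4

Derivation:
Old toposort: [1, 4, 2, 0, 3]
Added edge 2->1
Recompute Kahn (smallest-id tiebreak):
  initial in-degrees: [3, 1, 1, 3, 0]
  ready (indeg=0): [4]
  pop 4: indeg[0]->2; indeg[2]->0; indeg[3]->2 | ready=[2] | order so far=[4]
  pop 2: indeg[0]->1; indeg[1]->0; indeg[3]->1 | ready=[1] | order so far=[4, 2]
  pop 1: indeg[0]->0; indeg[3]->0 | ready=[0, 3] | order so far=[4, 2, 1]
  pop 0: no out-edges | ready=[3] | order so far=[4, 2, 1, 0]
  pop 3: no out-edges | ready=[] | order so far=[4, 2, 1, 0, 3]
New canonical toposort: [4, 2, 1, 0, 3]
Compare positions:
  Node 0: index 3 -> 3 (same)
  Node 1: index 0 -> 2 (moved)
  Node 2: index 2 -> 1 (moved)
  Node 3: index 4 -> 4 (same)
  Node 4: index 1 -> 0 (moved)
Nodes that changed position: 1 2 4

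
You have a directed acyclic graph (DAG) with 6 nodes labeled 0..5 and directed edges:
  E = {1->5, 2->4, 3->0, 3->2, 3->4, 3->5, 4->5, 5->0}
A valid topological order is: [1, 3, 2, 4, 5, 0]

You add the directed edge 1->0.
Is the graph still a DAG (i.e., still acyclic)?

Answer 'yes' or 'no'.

Given toposort: [1, 3, 2, 4, 5, 0]
Position of 1: index 0; position of 0: index 5
New edge 1->0: forward
Forward edge: respects the existing order. Still a DAG, same toposort still valid.
Still a DAG? yes

Answer: yes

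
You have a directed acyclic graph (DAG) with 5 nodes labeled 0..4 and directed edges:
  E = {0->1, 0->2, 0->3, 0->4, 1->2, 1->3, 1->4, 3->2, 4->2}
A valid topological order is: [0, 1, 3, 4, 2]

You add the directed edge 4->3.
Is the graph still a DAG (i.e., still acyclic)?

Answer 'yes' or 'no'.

Given toposort: [0, 1, 3, 4, 2]
Position of 4: index 3; position of 3: index 2
New edge 4->3: backward (u after v in old order)
Backward edge: old toposort is now invalid. Check if this creates a cycle.
Does 3 already reach 4? Reachable from 3: [2, 3]. NO -> still a DAG (reorder needed).
Still a DAG? yes

Answer: yes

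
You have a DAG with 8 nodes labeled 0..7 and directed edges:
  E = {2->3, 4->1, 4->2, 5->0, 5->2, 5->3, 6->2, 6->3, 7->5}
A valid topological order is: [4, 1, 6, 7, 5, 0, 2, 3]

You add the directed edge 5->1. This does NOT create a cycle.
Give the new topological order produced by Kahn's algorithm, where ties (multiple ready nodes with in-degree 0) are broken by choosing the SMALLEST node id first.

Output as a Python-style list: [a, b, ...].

Old toposort: [4, 1, 6, 7, 5, 0, 2, 3]
Added edge: 5->1
Position of 5 (4) > position of 1 (1). Must reorder: 5 must now come before 1.
Run Kahn's algorithm (break ties by smallest node id):
  initial in-degrees: [1, 2, 3, 3, 0, 1, 0, 0]
  ready (indeg=0): [4, 6, 7]
  pop 4: indeg[1]->1; indeg[2]->2 | ready=[6, 7] | order so far=[4]
  pop 6: indeg[2]->1; indeg[3]->2 | ready=[7] | order so far=[4, 6]
  pop 7: indeg[5]->0 | ready=[5] | order so far=[4, 6, 7]
  pop 5: indeg[0]->0; indeg[1]->0; indeg[2]->0; indeg[3]->1 | ready=[0, 1, 2] | order so far=[4, 6, 7, 5]
  pop 0: no out-edges | ready=[1, 2] | order so far=[4, 6, 7, 5, 0]
  pop 1: no out-edges | ready=[2] | order so far=[4, 6, 7, 5, 0, 1]
  pop 2: indeg[3]->0 | ready=[3] | order so far=[4, 6, 7, 5, 0, 1, 2]
  pop 3: no out-edges | ready=[] | order so far=[4, 6, 7, 5, 0, 1, 2, 3]
  Result: [4, 6, 7, 5, 0, 1, 2, 3]

Answer: [4, 6, 7, 5, 0, 1, 2, 3]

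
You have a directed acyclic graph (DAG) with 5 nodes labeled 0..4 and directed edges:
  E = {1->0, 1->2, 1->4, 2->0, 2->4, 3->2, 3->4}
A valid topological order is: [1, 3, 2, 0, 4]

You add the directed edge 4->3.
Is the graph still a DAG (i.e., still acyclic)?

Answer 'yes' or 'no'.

Answer: no

Derivation:
Given toposort: [1, 3, 2, 0, 4]
Position of 4: index 4; position of 3: index 1
New edge 4->3: backward (u after v in old order)
Backward edge: old toposort is now invalid. Check if this creates a cycle.
Does 3 already reach 4? Reachable from 3: [0, 2, 3, 4]. YES -> cycle!
Still a DAG? no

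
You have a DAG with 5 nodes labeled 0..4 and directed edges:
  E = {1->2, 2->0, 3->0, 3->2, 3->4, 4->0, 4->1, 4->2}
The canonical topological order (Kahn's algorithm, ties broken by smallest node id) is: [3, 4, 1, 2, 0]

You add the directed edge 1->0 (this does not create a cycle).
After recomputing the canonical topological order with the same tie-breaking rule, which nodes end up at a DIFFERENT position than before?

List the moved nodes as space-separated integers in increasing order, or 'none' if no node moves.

Old toposort: [3, 4, 1, 2, 0]
Added edge 1->0
Recompute Kahn (smallest-id tiebreak):
  initial in-degrees: [4, 1, 3, 0, 1]
  ready (indeg=0): [3]
  pop 3: indeg[0]->3; indeg[2]->2; indeg[4]->0 | ready=[4] | order so far=[3]
  pop 4: indeg[0]->2; indeg[1]->0; indeg[2]->1 | ready=[1] | order so far=[3, 4]
  pop 1: indeg[0]->1; indeg[2]->0 | ready=[2] | order so far=[3, 4, 1]
  pop 2: indeg[0]->0 | ready=[0] | order so far=[3, 4, 1, 2]
  pop 0: no out-edges | ready=[] | order so far=[3, 4, 1, 2, 0]
New canonical toposort: [3, 4, 1, 2, 0]
Compare positions:
  Node 0: index 4 -> 4 (same)
  Node 1: index 2 -> 2 (same)
  Node 2: index 3 -> 3 (same)
  Node 3: index 0 -> 0 (same)
  Node 4: index 1 -> 1 (same)
Nodes that changed position: none

Answer: none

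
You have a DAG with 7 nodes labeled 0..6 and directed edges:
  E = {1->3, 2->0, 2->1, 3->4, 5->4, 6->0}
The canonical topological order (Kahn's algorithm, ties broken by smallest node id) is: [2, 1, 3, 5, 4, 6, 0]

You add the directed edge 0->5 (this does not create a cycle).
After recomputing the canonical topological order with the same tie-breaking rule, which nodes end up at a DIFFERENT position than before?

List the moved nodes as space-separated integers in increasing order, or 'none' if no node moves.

Old toposort: [2, 1, 3, 5, 4, 6, 0]
Added edge 0->5
Recompute Kahn (smallest-id tiebreak):
  initial in-degrees: [2, 1, 0, 1, 2, 1, 0]
  ready (indeg=0): [2, 6]
  pop 2: indeg[0]->1; indeg[1]->0 | ready=[1, 6] | order so far=[2]
  pop 1: indeg[3]->0 | ready=[3, 6] | order so far=[2, 1]
  pop 3: indeg[4]->1 | ready=[6] | order so far=[2, 1, 3]
  pop 6: indeg[0]->0 | ready=[0] | order so far=[2, 1, 3, 6]
  pop 0: indeg[5]->0 | ready=[5] | order so far=[2, 1, 3, 6, 0]
  pop 5: indeg[4]->0 | ready=[4] | order so far=[2, 1, 3, 6, 0, 5]
  pop 4: no out-edges | ready=[] | order so far=[2, 1, 3, 6, 0, 5, 4]
New canonical toposort: [2, 1, 3, 6, 0, 5, 4]
Compare positions:
  Node 0: index 6 -> 4 (moved)
  Node 1: index 1 -> 1 (same)
  Node 2: index 0 -> 0 (same)
  Node 3: index 2 -> 2 (same)
  Node 4: index 4 -> 6 (moved)
  Node 5: index 3 -> 5 (moved)
  Node 6: index 5 -> 3 (moved)
Nodes that changed position: 0 4 5 6

Answer: 0 4 5 6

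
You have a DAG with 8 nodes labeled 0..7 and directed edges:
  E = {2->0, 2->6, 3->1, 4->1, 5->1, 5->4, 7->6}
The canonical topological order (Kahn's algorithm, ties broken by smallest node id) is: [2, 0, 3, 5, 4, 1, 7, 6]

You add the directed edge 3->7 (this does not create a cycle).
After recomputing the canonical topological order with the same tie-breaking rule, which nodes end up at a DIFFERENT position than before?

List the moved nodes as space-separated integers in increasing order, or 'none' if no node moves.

Old toposort: [2, 0, 3, 5, 4, 1, 7, 6]
Added edge 3->7
Recompute Kahn (smallest-id tiebreak):
  initial in-degrees: [1, 3, 0, 0, 1, 0, 2, 1]
  ready (indeg=0): [2, 3, 5]
  pop 2: indeg[0]->0; indeg[6]->1 | ready=[0, 3, 5] | order so far=[2]
  pop 0: no out-edges | ready=[3, 5] | order so far=[2, 0]
  pop 3: indeg[1]->2; indeg[7]->0 | ready=[5, 7] | order so far=[2, 0, 3]
  pop 5: indeg[1]->1; indeg[4]->0 | ready=[4, 7] | order so far=[2, 0, 3, 5]
  pop 4: indeg[1]->0 | ready=[1, 7] | order so far=[2, 0, 3, 5, 4]
  pop 1: no out-edges | ready=[7] | order so far=[2, 0, 3, 5, 4, 1]
  pop 7: indeg[6]->0 | ready=[6] | order so far=[2, 0, 3, 5, 4, 1, 7]
  pop 6: no out-edges | ready=[] | order so far=[2, 0, 3, 5, 4, 1, 7, 6]
New canonical toposort: [2, 0, 3, 5, 4, 1, 7, 6]
Compare positions:
  Node 0: index 1 -> 1 (same)
  Node 1: index 5 -> 5 (same)
  Node 2: index 0 -> 0 (same)
  Node 3: index 2 -> 2 (same)
  Node 4: index 4 -> 4 (same)
  Node 5: index 3 -> 3 (same)
  Node 6: index 7 -> 7 (same)
  Node 7: index 6 -> 6 (same)
Nodes that changed position: none

Answer: none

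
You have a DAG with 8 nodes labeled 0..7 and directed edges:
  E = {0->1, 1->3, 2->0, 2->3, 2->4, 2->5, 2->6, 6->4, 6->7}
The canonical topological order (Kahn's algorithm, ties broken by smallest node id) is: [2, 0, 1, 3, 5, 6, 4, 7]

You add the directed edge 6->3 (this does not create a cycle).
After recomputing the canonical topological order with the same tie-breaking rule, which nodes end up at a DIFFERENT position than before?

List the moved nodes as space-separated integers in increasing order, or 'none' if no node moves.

Answer: 3 5 6

Derivation:
Old toposort: [2, 0, 1, 3, 5, 6, 4, 7]
Added edge 6->3
Recompute Kahn (smallest-id tiebreak):
  initial in-degrees: [1, 1, 0, 3, 2, 1, 1, 1]
  ready (indeg=0): [2]
  pop 2: indeg[0]->0; indeg[3]->2; indeg[4]->1; indeg[5]->0; indeg[6]->0 | ready=[0, 5, 6] | order so far=[2]
  pop 0: indeg[1]->0 | ready=[1, 5, 6] | order so far=[2, 0]
  pop 1: indeg[3]->1 | ready=[5, 6] | order so far=[2, 0, 1]
  pop 5: no out-edges | ready=[6] | order so far=[2, 0, 1, 5]
  pop 6: indeg[3]->0; indeg[4]->0; indeg[7]->0 | ready=[3, 4, 7] | order so far=[2, 0, 1, 5, 6]
  pop 3: no out-edges | ready=[4, 7] | order so far=[2, 0, 1, 5, 6, 3]
  pop 4: no out-edges | ready=[7] | order so far=[2, 0, 1, 5, 6, 3, 4]
  pop 7: no out-edges | ready=[] | order so far=[2, 0, 1, 5, 6, 3, 4, 7]
New canonical toposort: [2, 0, 1, 5, 6, 3, 4, 7]
Compare positions:
  Node 0: index 1 -> 1 (same)
  Node 1: index 2 -> 2 (same)
  Node 2: index 0 -> 0 (same)
  Node 3: index 3 -> 5 (moved)
  Node 4: index 6 -> 6 (same)
  Node 5: index 4 -> 3 (moved)
  Node 6: index 5 -> 4 (moved)
  Node 7: index 7 -> 7 (same)
Nodes that changed position: 3 5 6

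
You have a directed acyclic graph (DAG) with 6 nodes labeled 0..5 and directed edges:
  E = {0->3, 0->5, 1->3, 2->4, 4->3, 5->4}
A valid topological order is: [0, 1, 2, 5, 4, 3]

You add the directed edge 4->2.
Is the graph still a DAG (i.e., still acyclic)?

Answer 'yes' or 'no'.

Given toposort: [0, 1, 2, 5, 4, 3]
Position of 4: index 4; position of 2: index 2
New edge 4->2: backward (u after v in old order)
Backward edge: old toposort is now invalid. Check if this creates a cycle.
Does 2 already reach 4? Reachable from 2: [2, 3, 4]. YES -> cycle!
Still a DAG? no

Answer: no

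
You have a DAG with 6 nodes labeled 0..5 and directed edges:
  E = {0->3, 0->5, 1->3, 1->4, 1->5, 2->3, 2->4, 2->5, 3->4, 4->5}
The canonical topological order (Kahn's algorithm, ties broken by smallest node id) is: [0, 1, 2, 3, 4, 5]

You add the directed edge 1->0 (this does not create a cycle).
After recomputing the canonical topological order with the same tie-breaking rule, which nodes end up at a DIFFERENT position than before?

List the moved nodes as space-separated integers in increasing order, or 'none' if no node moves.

Answer: 0 1

Derivation:
Old toposort: [0, 1, 2, 3, 4, 5]
Added edge 1->0
Recompute Kahn (smallest-id tiebreak):
  initial in-degrees: [1, 0, 0, 3, 3, 4]
  ready (indeg=0): [1, 2]
  pop 1: indeg[0]->0; indeg[3]->2; indeg[4]->2; indeg[5]->3 | ready=[0, 2] | order so far=[1]
  pop 0: indeg[3]->1; indeg[5]->2 | ready=[2] | order so far=[1, 0]
  pop 2: indeg[3]->0; indeg[4]->1; indeg[5]->1 | ready=[3] | order so far=[1, 0, 2]
  pop 3: indeg[4]->0 | ready=[4] | order so far=[1, 0, 2, 3]
  pop 4: indeg[5]->0 | ready=[5] | order so far=[1, 0, 2, 3, 4]
  pop 5: no out-edges | ready=[] | order so far=[1, 0, 2, 3, 4, 5]
New canonical toposort: [1, 0, 2, 3, 4, 5]
Compare positions:
  Node 0: index 0 -> 1 (moved)
  Node 1: index 1 -> 0 (moved)
  Node 2: index 2 -> 2 (same)
  Node 3: index 3 -> 3 (same)
  Node 4: index 4 -> 4 (same)
  Node 5: index 5 -> 5 (same)
Nodes that changed position: 0 1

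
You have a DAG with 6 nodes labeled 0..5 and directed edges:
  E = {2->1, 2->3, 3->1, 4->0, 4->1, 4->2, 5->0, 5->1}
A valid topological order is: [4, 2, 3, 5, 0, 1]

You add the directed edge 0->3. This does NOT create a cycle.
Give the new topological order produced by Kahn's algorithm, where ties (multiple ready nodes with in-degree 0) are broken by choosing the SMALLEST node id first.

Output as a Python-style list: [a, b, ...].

Answer: [4, 2, 5, 0, 3, 1]

Derivation:
Old toposort: [4, 2, 3, 5, 0, 1]
Added edge: 0->3
Position of 0 (4) > position of 3 (2). Must reorder: 0 must now come before 3.
Run Kahn's algorithm (break ties by smallest node id):
  initial in-degrees: [2, 4, 1, 2, 0, 0]
  ready (indeg=0): [4, 5]
  pop 4: indeg[0]->1; indeg[1]->3; indeg[2]->0 | ready=[2, 5] | order so far=[4]
  pop 2: indeg[1]->2; indeg[3]->1 | ready=[5] | order so far=[4, 2]
  pop 5: indeg[0]->0; indeg[1]->1 | ready=[0] | order so far=[4, 2, 5]
  pop 0: indeg[3]->0 | ready=[3] | order so far=[4, 2, 5, 0]
  pop 3: indeg[1]->0 | ready=[1] | order so far=[4, 2, 5, 0, 3]
  pop 1: no out-edges | ready=[] | order so far=[4, 2, 5, 0, 3, 1]
  Result: [4, 2, 5, 0, 3, 1]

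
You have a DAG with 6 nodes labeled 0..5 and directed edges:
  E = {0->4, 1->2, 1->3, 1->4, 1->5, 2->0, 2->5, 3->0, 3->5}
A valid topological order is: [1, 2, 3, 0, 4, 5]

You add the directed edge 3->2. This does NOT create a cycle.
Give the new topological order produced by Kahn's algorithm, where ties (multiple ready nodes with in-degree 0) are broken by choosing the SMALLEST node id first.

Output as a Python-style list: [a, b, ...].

Old toposort: [1, 2, 3, 0, 4, 5]
Added edge: 3->2
Position of 3 (2) > position of 2 (1). Must reorder: 3 must now come before 2.
Run Kahn's algorithm (break ties by smallest node id):
  initial in-degrees: [2, 0, 2, 1, 2, 3]
  ready (indeg=0): [1]
  pop 1: indeg[2]->1; indeg[3]->0; indeg[4]->1; indeg[5]->2 | ready=[3] | order so far=[1]
  pop 3: indeg[0]->1; indeg[2]->0; indeg[5]->1 | ready=[2] | order so far=[1, 3]
  pop 2: indeg[0]->0; indeg[5]->0 | ready=[0, 5] | order so far=[1, 3, 2]
  pop 0: indeg[4]->0 | ready=[4, 5] | order so far=[1, 3, 2, 0]
  pop 4: no out-edges | ready=[5] | order so far=[1, 3, 2, 0, 4]
  pop 5: no out-edges | ready=[] | order so far=[1, 3, 2, 0, 4, 5]
  Result: [1, 3, 2, 0, 4, 5]

Answer: [1, 3, 2, 0, 4, 5]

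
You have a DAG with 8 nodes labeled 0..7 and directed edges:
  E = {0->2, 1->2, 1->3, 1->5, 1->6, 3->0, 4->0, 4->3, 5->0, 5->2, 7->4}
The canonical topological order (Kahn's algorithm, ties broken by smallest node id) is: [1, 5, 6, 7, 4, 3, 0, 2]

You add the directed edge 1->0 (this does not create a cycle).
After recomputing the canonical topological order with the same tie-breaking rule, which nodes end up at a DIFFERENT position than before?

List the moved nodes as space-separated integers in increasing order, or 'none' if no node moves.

Answer: none

Derivation:
Old toposort: [1, 5, 6, 7, 4, 3, 0, 2]
Added edge 1->0
Recompute Kahn (smallest-id tiebreak):
  initial in-degrees: [4, 0, 3, 2, 1, 1, 1, 0]
  ready (indeg=0): [1, 7]
  pop 1: indeg[0]->3; indeg[2]->2; indeg[3]->1; indeg[5]->0; indeg[6]->0 | ready=[5, 6, 7] | order so far=[1]
  pop 5: indeg[0]->2; indeg[2]->1 | ready=[6, 7] | order so far=[1, 5]
  pop 6: no out-edges | ready=[7] | order so far=[1, 5, 6]
  pop 7: indeg[4]->0 | ready=[4] | order so far=[1, 5, 6, 7]
  pop 4: indeg[0]->1; indeg[3]->0 | ready=[3] | order so far=[1, 5, 6, 7, 4]
  pop 3: indeg[0]->0 | ready=[0] | order so far=[1, 5, 6, 7, 4, 3]
  pop 0: indeg[2]->0 | ready=[2] | order so far=[1, 5, 6, 7, 4, 3, 0]
  pop 2: no out-edges | ready=[] | order so far=[1, 5, 6, 7, 4, 3, 0, 2]
New canonical toposort: [1, 5, 6, 7, 4, 3, 0, 2]
Compare positions:
  Node 0: index 6 -> 6 (same)
  Node 1: index 0 -> 0 (same)
  Node 2: index 7 -> 7 (same)
  Node 3: index 5 -> 5 (same)
  Node 4: index 4 -> 4 (same)
  Node 5: index 1 -> 1 (same)
  Node 6: index 2 -> 2 (same)
  Node 7: index 3 -> 3 (same)
Nodes that changed position: none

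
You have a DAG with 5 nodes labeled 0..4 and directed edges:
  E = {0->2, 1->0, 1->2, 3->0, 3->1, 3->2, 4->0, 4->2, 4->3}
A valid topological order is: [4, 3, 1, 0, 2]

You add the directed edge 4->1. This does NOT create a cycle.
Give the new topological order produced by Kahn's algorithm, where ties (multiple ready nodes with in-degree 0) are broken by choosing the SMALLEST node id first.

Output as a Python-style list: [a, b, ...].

Answer: [4, 3, 1, 0, 2]

Derivation:
Old toposort: [4, 3, 1, 0, 2]
Added edge: 4->1
Position of 4 (0) < position of 1 (2). Old order still valid.
Run Kahn's algorithm (break ties by smallest node id):
  initial in-degrees: [3, 2, 4, 1, 0]
  ready (indeg=0): [4]
  pop 4: indeg[0]->2; indeg[1]->1; indeg[2]->3; indeg[3]->0 | ready=[3] | order so far=[4]
  pop 3: indeg[0]->1; indeg[1]->0; indeg[2]->2 | ready=[1] | order so far=[4, 3]
  pop 1: indeg[0]->0; indeg[2]->1 | ready=[0] | order so far=[4, 3, 1]
  pop 0: indeg[2]->0 | ready=[2] | order so far=[4, 3, 1, 0]
  pop 2: no out-edges | ready=[] | order so far=[4, 3, 1, 0, 2]
  Result: [4, 3, 1, 0, 2]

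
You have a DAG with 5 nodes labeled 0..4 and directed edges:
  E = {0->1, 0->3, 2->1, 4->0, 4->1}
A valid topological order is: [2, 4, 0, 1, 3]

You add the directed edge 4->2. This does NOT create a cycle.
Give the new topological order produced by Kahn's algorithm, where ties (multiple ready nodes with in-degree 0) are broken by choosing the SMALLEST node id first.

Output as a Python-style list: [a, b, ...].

Answer: [4, 0, 2, 1, 3]

Derivation:
Old toposort: [2, 4, 0, 1, 3]
Added edge: 4->2
Position of 4 (1) > position of 2 (0). Must reorder: 4 must now come before 2.
Run Kahn's algorithm (break ties by smallest node id):
  initial in-degrees: [1, 3, 1, 1, 0]
  ready (indeg=0): [4]
  pop 4: indeg[0]->0; indeg[1]->2; indeg[2]->0 | ready=[0, 2] | order so far=[4]
  pop 0: indeg[1]->1; indeg[3]->0 | ready=[2, 3] | order so far=[4, 0]
  pop 2: indeg[1]->0 | ready=[1, 3] | order so far=[4, 0, 2]
  pop 1: no out-edges | ready=[3] | order so far=[4, 0, 2, 1]
  pop 3: no out-edges | ready=[] | order so far=[4, 0, 2, 1, 3]
  Result: [4, 0, 2, 1, 3]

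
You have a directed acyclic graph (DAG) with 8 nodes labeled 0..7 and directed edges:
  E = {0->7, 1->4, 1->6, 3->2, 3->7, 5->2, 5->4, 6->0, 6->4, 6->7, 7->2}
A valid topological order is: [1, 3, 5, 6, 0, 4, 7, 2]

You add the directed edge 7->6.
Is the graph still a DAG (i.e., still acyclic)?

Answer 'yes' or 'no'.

Given toposort: [1, 3, 5, 6, 0, 4, 7, 2]
Position of 7: index 6; position of 6: index 3
New edge 7->6: backward (u after v in old order)
Backward edge: old toposort is now invalid. Check if this creates a cycle.
Does 6 already reach 7? Reachable from 6: [0, 2, 4, 6, 7]. YES -> cycle!
Still a DAG? no

Answer: no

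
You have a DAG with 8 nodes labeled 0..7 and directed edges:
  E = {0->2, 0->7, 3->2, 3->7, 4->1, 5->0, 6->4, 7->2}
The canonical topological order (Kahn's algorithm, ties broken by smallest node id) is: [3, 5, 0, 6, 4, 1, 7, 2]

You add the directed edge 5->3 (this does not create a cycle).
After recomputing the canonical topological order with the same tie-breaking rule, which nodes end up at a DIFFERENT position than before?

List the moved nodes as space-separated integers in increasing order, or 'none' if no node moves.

Answer: 0 3 5

Derivation:
Old toposort: [3, 5, 0, 6, 4, 1, 7, 2]
Added edge 5->3
Recompute Kahn (smallest-id tiebreak):
  initial in-degrees: [1, 1, 3, 1, 1, 0, 0, 2]
  ready (indeg=0): [5, 6]
  pop 5: indeg[0]->0; indeg[3]->0 | ready=[0, 3, 6] | order so far=[5]
  pop 0: indeg[2]->2; indeg[7]->1 | ready=[3, 6] | order so far=[5, 0]
  pop 3: indeg[2]->1; indeg[7]->0 | ready=[6, 7] | order so far=[5, 0, 3]
  pop 6: indeg[4]->0 | ready=[4, 7] | order so far=[5, 0, 3, 6]
  pop 4: indeg[1]->0 | ready=[1, 7] | order so far=[5, 0, 3, 6, 4]
  pop 1: no out-edges | ready=[7] | order so far=[5, 0, 3, 6, 4, 1]
  pop 7: indeg[2]->0 | ready=[2] | order so far=[5, 0, 3, 6, 4, 1, 7]
  pop 2: no out-edges | ready=[] | order so far=[5, 0, 3, 6, 4, 1, 7, 2]
New canonical toposort: [5, 0, 3, 6, 4, 1, 7, 2]
Compare positions:
  Node 0: index 2 -> 1 (moved)
  Node 1: index 5 -> 5 (same)
  Node 2: index 7 -> 7 (same)
  Node 3: index 0 -> 2 (moved)
  Node 4: index 4 -> 4 (same)
  Node 5: index 1 -> 0 (moved)
  Node 6: index 3 -> 3 (same)
  Node 7: index 6 -> 6 (same)
Nodes that changed position: 0 3 5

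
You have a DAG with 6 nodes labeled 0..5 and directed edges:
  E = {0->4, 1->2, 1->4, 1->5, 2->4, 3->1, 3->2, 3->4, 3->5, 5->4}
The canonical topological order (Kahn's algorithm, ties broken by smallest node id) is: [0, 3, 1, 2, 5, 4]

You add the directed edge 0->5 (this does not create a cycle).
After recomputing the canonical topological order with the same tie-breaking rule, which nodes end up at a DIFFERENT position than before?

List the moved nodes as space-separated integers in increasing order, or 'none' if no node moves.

Answer: none

Derivation:
Old toposort: [0, 3, 1, 2, 5, 4]
Added edge 0->5
Recompute Kahn (smallest-id tiebreak):
  initial in-degrees: [0, 1, 2, 0, 5, 3]
  ready (indeg=0): [0, 3]
  pop 0: indeg[4]->4; indeg[5]->2 | ready=[3] | order so far=[0]
  pop 3: indeg[1]->0; indeg[2]->1; indeg[4]->3; indeg[5]->1 | ready=[1] | order so far=[0, 3]
  pop 1: indeg[2]->0; indeg[4]->2; indeg[5]->0 | ready=[2, 5] | order so far=[0, 3, 1]
  pop 2: indeg[4]->1 | ready=[5] | order so far=[0, 3, 1, 2]
  pop 5: indeg[4]->0 | ready=[4] | order so far=[0, 3, 1, 2, 5]
  pop 4: no out-edges | ready=[] | order so far=[0, 3, 1, 2, 5, 4]
New canonical toposort: [0, 3, 1, 2, 5, 4]
Compare positions:
  Node 0: index 0 -> 0 (same)
  Node 1: index 2 -> 2 (same)
  Node 2: index 3 -> 3 (same)
  Node 3: index 1 -> 1 (same)
  Node 4: index 5 -> 5 (same)
  Node 5: index 4 -> 4 (same)
Nodes that changed position: none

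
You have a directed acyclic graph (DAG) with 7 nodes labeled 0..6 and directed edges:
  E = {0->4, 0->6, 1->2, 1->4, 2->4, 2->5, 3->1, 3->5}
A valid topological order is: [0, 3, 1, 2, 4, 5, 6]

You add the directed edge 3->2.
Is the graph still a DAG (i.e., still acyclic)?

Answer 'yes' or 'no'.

Given toposort: [0, 3, 1, 2, 4, 5, 6]
Position of 3: index 1; position of 2: index 3
New edge 3->2: forward
Forward edge: respects the existing order. Still a DAG, same toposort still valid.
Still a DAG? yes

Answer: yes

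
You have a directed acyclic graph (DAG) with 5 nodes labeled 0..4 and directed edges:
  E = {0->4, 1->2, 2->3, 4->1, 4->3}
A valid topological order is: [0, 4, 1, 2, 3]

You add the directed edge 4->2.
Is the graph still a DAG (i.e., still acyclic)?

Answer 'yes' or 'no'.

Answer: yes

Derivation:
Given toposort: [0, 4, 1, 2, 3]
Position of 4: index 1; position of 2: index 3
New edge 4->2: forward
Forward edge: respects the existing order. Still a DAG, same toposort still valid.
Still a DAG? yes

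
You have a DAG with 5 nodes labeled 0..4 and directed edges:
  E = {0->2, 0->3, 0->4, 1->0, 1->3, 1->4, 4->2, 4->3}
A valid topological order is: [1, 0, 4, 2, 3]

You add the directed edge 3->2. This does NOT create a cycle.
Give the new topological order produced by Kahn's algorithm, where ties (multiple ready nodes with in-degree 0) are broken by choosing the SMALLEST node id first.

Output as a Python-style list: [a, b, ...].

Answer: [1, 0, 4, 3, 2]

Derivation:
Old toposort: [1, 0, 4, 2, 3]
Added edge: 3->2
Position of 3 (4) > position of 2 (3). Must reorder: 3 must now come before 2.
Run Kahn's algorithm (break ties by smallest node id):
  initial in-degrees: [1, 0, 3, 3, 2]
  ready (indeg=0): [1]
  pop 1: indeg[0]->0; indeg[3]->2; indeg[4]->1 | ready=[0] | order so far=[1]
  pop 0: indeg[2]->2; indeg[3]->1; indeg[4]->0 | ready=[4] | order so far=[1, 0]
  pop 4: indeg[2]->1; indeg[3]->0 | ready=[3] | order so far=[1, 0, 4]
  pop 3: indeg[2]->0 | ready=[2] | order so far=[1, 0, 4, 3]
  pop 2: no out-edges | ready=[] | order so far=[1, 0, 4, 3, 2]
  Result: [1, 0, 4, 3, 2]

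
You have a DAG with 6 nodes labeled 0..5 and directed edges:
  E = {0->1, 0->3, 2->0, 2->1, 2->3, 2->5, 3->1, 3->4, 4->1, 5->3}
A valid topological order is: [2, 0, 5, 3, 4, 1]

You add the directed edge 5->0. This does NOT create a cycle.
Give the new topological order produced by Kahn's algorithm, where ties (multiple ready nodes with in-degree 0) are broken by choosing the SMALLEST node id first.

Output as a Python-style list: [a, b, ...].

Answer: [2, 5, 0, 3, 4, 1]

Derivation:
Old toposort: [2, 0, 5, 3, 4, 1]
Added edge: 5->0
Position of 5 (2) > position of 0 (1). Must reorder: 5 must now come before 0.
Run Kahn's algorithm (break ties by smallest node id):
  initial in-degrees: [2, 4, 0, 3, 1, 1]
  ready (indeg=0): [2]
  pop 2: indeg[0]->1; indeg[1]->3; indeg[3]->2; indeg[5]->0 | ready=[5] | order so far=[2]
  pop 5: indeg[0]->0; indeg[3]->1 | ready=[0] | order so far=[2, 5]
  pop 0: indeg[1]->2; indeg[3]->0 | ready=[3] | order so far=[2, 5, 0]
  pop 3: indeg[1]->1; indeg[4]->0 | ready=[4] | order so far=[2, 5, 0, 3]
  pop 4: indeg[1]->0 | ready=[1] | order so far=[2, 5, 0, 3, 4]
  pop 1: no out-edges | ready=[] | order so far=[2, 5, 0, 3, 4, 1]
  Result: [2, 5, 0, 3, 4, 1]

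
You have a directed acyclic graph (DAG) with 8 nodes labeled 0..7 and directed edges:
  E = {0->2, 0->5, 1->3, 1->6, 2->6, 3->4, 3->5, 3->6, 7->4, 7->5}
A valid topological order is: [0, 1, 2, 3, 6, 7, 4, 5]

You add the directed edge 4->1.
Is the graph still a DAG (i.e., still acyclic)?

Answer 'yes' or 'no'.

Given toposort: [0, 1, 2, 3, 6, 7, 4, 5]
Position of 4: index 6; position of 1: index 1
New edge 4->1: backward (u after v in old order)
Backward edge: old toposort is now invalid. Check if this creates a cycle.
Does 1 already reach 4? Reachable from 1: [1, 3, 4, 5, 6]. YES -> cycle!
Still a DAG? no

Answer: no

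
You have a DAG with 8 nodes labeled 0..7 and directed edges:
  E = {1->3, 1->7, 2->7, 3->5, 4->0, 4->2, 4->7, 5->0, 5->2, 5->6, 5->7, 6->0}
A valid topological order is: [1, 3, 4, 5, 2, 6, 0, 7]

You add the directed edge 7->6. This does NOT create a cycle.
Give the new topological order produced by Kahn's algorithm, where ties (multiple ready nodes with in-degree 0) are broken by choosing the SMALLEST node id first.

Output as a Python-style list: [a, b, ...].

Old toposort: [1, 3, 4, 5, 2, 6, 0, 7]
Added edge: 7->6
Position of 7 (7) > position of 6 (5). Must reorder: 7 must now come before 6.
Run Kahn's algorithm (break ties by smallest node id):
  initial in-degrees: [3, 0, 2, 1, 0, 1, 2, 4]
  ready (indeg=0): [1, 4]
  pop 1: indeg[3]->0; indeg[7]->3 | ready=[3, 4] | order so far=[1]
  pop 3: indeg[5]->0 | ready=[4, 5] | order so far=[1, 3]
  pop 4: indeg[0]->2; indeg[2]->1; indeg[7]->2 | ready=[5] | order so far=[1, 3, 4]
  pop 5: indeg[0]->1; indeg[2]->0; indeg[6]->1; indeg[7]->1 | ready=[2] | order so far=[1, 3, 4, 5]
  pop 2: indeg[7]->0 | ready=[7] | order so far=[1, 3, 4, 5, 2]
  pop 7: indeg[6]->0 | ready=[6] | order so far=[1, 3, 4, 5, 2, 7]
  pop 6: indeg[0]->0 | ready=[0] | order so far=[1, 3, 4, 5, 2, 7, 6]
  pop 0: no out-edges | ready=[] | order so far=[1, 3, 4, 5, 2, 7, 6, 0]
  Result: [1, 3, 4, 5, 2, 7, 6, 0]

Answer: [1, 3, 4, 5, 2, 7, 6, 0]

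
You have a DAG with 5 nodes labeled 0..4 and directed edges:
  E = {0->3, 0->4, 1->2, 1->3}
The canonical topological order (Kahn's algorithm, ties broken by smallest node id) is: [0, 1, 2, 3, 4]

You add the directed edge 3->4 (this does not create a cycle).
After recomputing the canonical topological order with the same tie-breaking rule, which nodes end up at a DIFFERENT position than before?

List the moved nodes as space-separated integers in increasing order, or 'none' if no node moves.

Answer: none

Derivation:
Old toposort: [0, 1, 2, 3, 4]
Added edge 3->4
Recompute Kahn (smallest-id tiebreak):
  initial in-degrees: [0, 0, 1, 2, 2]
  ready (indeg=0): [0, 1]
  pop 0: indeg[3]->1; indeg[4]->1 | ready=[1] | order so far=[0]
  pop 1: indeg[2]->0; indeg[3]->0 | ready=[2, 3] | order so far=[0, 1]
  pop 2: no out-edges | ready=[3] | order so far=[0, 1, 2]
  pop 3: indeg[4]->0 | ready=[4] | order so far=[0, 1, 2, 3]
  pop 4: no out-edges | ready=[] | order so far=[0, 1, 2, 3, 4]
New canonical toposort: [0, 1, 2, 3, 4]
Compare positions:
  Node 0: index 0 -> 0 (same)
  Node 1: index 1 -> 1 (same)
  Node 2: index 2 -> 2 (same)
  Node 3: index 3 -> 3 (same)
  Node 4: index 4 -> 4 (same)
Nodes that changed position: none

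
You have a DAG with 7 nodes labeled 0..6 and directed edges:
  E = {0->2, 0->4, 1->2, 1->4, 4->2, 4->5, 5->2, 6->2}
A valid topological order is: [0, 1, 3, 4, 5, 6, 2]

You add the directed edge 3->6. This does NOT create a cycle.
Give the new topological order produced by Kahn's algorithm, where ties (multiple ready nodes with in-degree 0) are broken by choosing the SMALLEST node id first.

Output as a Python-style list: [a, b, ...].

Old toposort: [0, 1, 3, 4, 5, 6, 2]
Added edge: 3->6
Position of 3 (2) < position of 6 (5). Old order still valid.
Run Kahn's algorithm (break ties by smallest node id):
  initial in-degrees: [0, 0, 5, 0, 2, 1, 1]
  ready (indeg=0): [0, 1, 3]
  pop 0: indeg[2]->4; indeg[4]->1 | ready=[1, 3] | order so far=[0]
  pop 1: indeg[2]->3; indeg[4]->0 | ready=[3, 4] | order so far=[0, 1]
  pop 3: indeg[6]->0 | ready=[4, 6] | order so far=[0, 1, 3]
  pop 4: indeg[2]->2; indeg[5]->0 | ready=[5, 6] | order so far=[0, 1, 3, 4]
  pop 5: indeg[2]->1 | ready=[6] | order so far=[0, 1, 3, 4, 5]
  pop 6: indeg[2]->0 | ready=[2] | order so far=[0, 1, 3, 4, 5, 6]
  pop 2: no out-edges | ready=[] | order so far=[0, 1, 3, 4, 5, 6, 2]
  Result: [0, 1, 3, 4, 5, 6, 2]

Answer: [0, 1, 3, 4, 5, 6, 2]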